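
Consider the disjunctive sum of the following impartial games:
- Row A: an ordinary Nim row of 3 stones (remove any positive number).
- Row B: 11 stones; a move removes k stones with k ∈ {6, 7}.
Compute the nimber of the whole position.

Row A is a plain Nim row of size 3, so its Grundy value is 3.
Grundy values for row B (subtraction set {6, 7}):
k:     0  1  2  3  4  5  6  7  8  9 10 11
g(k):  0  0  0  0  0  0  1  1  1  1  1  1
So g(11) = 1.
The value of a disjunctive sum is the nim-sum of the parts.
Combined value = 3 XOR 1 = 2.

2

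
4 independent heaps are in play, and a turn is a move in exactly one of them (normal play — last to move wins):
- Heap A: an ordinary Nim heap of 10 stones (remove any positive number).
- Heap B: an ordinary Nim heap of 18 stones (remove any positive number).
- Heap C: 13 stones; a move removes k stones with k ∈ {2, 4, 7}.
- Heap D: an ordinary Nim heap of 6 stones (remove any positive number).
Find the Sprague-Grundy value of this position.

28

Heap A is a plain Nim heap of size 10, so its Grundy value is 10.
Heap B is a plain Nim heap of size 18, so its Grundy value is 18.
Grundy values for heap C (subtraction set {2, 4, 7}):
g(0) = mex{} = 0
g(1) = mex{} = 0
g(2) = mex{0} = 1
g(3) = mex{0} = 1
g(4) = mex{0,1} = 2
g(5) = mex{0,1} = 2
g(6) = mex{1,2} = 0
g(7) = mex{0,1,2} = 3
g(8) = mex{0,2} = 1
g(9) = mex{1,2,3} = 0
g(10) = mex{0,1} = 2
g(11) = mex{0,2,3} = 1
g(12) = mex{1,2} = 0
g(13) = mex{0,1} = 2
So g(13) = 2.
Heap D is a plain Nim heap of size 6, so its Grundy value is 6.
The value of a disjunctive sum is the nim-sum of the parts.
Combined value = 10 ⊕ 18 ⊕ 2 ⊕ 6 = 28.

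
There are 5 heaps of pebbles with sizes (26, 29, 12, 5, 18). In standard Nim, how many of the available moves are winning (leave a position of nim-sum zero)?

3

Nim-sum: 26 ^ 29 ^ 12 ^ 5 ^ 18 = 28.
The overall nim-sum is X = 28. A heap of size p has a winning move iff p XOR X < p (reduce it to p XOR X).
  26: 26 XOR 28 = 6 < 26 — winning move (to 6).
  29: 29 XOR 28 = 1 < 29 — winning move (to 1).
  12: 12 XOR 28 = 16 ≥ 12 — no move.
  5: 5 XOR 28 = 25 ≥ 5 — no move.
  18: 18 XOR 28 = 14 < 18 — winning move (to 14).
That gives 3 winning moves.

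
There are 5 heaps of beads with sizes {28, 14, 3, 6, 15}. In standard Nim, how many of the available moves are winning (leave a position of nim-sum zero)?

1

Compute the nim-sum pairwise:
28 ^ 14 = 18
18 ^ 3 = 17
17 ^ 6 = 23
23 ^ 15 = 24
The overall nim-sum is X = 24. A heap of size p has a winning move iff p XOR X < p (reduce it to p XOR X).
  28: 28 XOR 24 = 4 < 28 — winning move (to 4).
  14: 14 XOR 24 = 22 ≥ 14 — no move.
  3: 3 XOR 24 = 27 ≥ 3 — no move.
  6: 6 XOR 24 = 30 ≥ 6 — no move.
  15: 15 XOR 24 = 23 ≥ 15 — no move.
That gives 1 winning move.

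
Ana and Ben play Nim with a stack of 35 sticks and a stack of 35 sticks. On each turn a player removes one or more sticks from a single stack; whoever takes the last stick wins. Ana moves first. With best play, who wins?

In binary:
  100011  (35)
  100011  (35)
  ------
  000000  (0)
The nim-sum is 0, so this is a P-position: the player to move is in a losing position under optimal play; Ana is about to move from it and so loses — Ben wins.

Ben wins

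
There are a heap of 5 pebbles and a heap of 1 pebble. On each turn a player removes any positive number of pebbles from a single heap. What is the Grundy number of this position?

4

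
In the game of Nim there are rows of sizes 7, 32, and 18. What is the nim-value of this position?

53

In binary:
  000111  (7)
  100000  (32)
  010010  (18)
  ------
  110101  (53)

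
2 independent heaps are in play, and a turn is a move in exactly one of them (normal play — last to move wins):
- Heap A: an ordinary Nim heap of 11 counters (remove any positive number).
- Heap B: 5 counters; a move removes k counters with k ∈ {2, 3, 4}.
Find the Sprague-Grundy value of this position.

9

Heap A is a plain Nim heap of size 11, so its Grundy value is 11.
Grundy values for heap B (subtraction set {2, 3, 4}):
g(0) = mex{} = 0
g(1) = mex{} = 0
g(2) = mex{0} = 1
g(3) = mex{0} = 1
g(4) = mex{0,1} = 2
g(5) = mex{0,1} = 2
So g(5) = 2.
By the Sprague-Grundy theorem, the Grundy value of a sum of independent games is the XOR of the component values.
Combined value = 11 ⊕ 2 = 9.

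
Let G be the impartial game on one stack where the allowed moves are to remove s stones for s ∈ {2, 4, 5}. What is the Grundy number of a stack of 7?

Build the Grundy sequence with g(k) = mex{g(k−s) : s ∈ {2, 4, 5}, s ≤ k}:
k:     0  1  2  3  4  5  6  7
g(k):  0  0  1  1  2  2  3  0
So g(7) = 0.

0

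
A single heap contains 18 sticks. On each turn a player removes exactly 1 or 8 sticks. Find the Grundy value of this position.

0

Build the Grundy sequence with g(k) = mex{g(k−s) : s ∈ {1, 8}, s ≤ k}:
k:     0  1  2  3  4  5  6  7  8  9 10 11 12 13 14 15 16 17 18
g(k):  0  1  0  1  0  1  0  1  2  0  1  0  1  0  1  0  1  2  0
So g(18) = 0.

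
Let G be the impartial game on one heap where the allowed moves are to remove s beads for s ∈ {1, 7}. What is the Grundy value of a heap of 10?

Build the Grundy sequence with g(k) = mex{g(k−s) : s ∈ {1, 7}, s ≤ k}:
k:     0  1  2  3  4  5  6  7  8  9 10
g(k):  0  1  0  1  0  1  0  1  0  1  0
So g(10) = 0.

0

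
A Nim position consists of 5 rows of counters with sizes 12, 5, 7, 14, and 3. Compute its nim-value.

Write each in binary and XOR column by column:
  1100  (12)
  0101  (5)
  0111  (7)
  1110  (14)
  0011  (3)
  ----
  0011  (3)

3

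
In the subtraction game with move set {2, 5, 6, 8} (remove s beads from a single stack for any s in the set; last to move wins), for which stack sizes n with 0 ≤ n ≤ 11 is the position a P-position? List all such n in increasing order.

0, 1, 4, 11

Compute g(0), g(1), … for moves {2, 5, 6, 8}:
k:     0  1  2  3  4  5  6  7  8  9 10 11
g(k):  0  0  1  1  0  2  1  3  2  2  3  0
The P-positions (g = 0) in 0..11 are 0, 1, 4, 11.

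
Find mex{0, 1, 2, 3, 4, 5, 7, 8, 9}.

The values 0, 1, 2, 3, 4, 5 are all present; 6 is the first non-negative integer missing from the set.

6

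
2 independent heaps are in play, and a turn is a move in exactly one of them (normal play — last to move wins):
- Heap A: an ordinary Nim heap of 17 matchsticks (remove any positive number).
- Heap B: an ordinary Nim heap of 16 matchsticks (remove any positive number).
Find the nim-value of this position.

1

Heap A is a plain Nim heap of size 17, so its Grundy value is 17.
Heap B is a plain Nim heap of size 16, so its Grundy value is 16.
By the Sprague-Grundy theorem, the Grundy value of a sum of independent games is the XOR of the component values.
Combined value = 17 ⊕ 16 = 1.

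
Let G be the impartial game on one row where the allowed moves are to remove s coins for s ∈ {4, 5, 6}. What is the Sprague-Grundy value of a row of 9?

2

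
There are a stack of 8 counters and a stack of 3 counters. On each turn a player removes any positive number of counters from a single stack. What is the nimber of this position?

11

Compute the nim-sum pairwise:
8 ^ 3 = 11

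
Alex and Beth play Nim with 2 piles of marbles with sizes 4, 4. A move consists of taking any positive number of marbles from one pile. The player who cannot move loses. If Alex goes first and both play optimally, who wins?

Beth wins

Compute the nim-sum pairwise:
4 ^ 4 = 0
The nim-sum is 0, so this is a P-position: the player to move is in a losing position under optimal play; Alex is about to move from it and so loses — Beth wins.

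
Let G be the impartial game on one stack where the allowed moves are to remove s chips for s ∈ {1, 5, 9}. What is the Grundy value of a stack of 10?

0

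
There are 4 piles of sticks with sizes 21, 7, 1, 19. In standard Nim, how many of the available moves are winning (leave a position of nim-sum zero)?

0

Compute the nim-sum pairwise:
21 ^ 7 = 18
18 ^ 1 = 19
19 ^ 19 = 0
The nim-sum is already 0, so every move leaves a nonzero nim-sum — there are no winning moves.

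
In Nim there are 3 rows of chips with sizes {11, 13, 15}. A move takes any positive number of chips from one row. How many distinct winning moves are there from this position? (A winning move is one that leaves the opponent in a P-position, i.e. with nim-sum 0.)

3

Bitwise XOR of the heap sizes:
  1011  (11)
  1101  (13)
  1111  (15)
  ----
  1001  (9)
The overall nim-sum is X = 9. A row of size p has a winning move iff p XOR X < p (reduce it to p XOR X).
  11: 11 XOR 9 = 2 < 11 — winning move (to 2).
  13: 13 XOR 9 = 4 < 13 — winning move (to 4).
  15: 15 XOR 9 = 6 < 15 — winning move (to 6).
That gives 3 winning moves.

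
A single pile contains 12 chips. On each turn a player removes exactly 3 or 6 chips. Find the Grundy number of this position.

Compute g(0), g(1), … for moves {3, 6}:
k:     0  1  2  3  4  5  6  7  8  9 10 11 12
g(k):  0  0  0  1  1  1  2  2  2  0  0  0  1
So g(12) = 1.

1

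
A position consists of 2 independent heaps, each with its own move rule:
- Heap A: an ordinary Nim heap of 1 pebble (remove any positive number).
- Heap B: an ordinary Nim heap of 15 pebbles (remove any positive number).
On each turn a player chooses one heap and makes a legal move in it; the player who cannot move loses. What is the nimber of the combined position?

Heap A is a plain Nim heap of size 1, so its Grundy value is 1.
Heap B is a plain Nim heap of size 15, so its Grundy value is 15.
By the Sprague-Grundy theorem, the Grundy value of a sum of independent games is the XOR of the component values.
Combined value = 1 XOR 15 = 14.

14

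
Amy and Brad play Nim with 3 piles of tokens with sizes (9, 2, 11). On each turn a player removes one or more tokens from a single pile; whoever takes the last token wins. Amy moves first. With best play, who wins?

Brad wins

Bitwise XOR of the heap sizes:
  1001  (9)
  0010  (2)
  1011  (11)
  ----
  0000  (0)
The nim-sum is 0, so this is a P-position: the player to move is in a losing position under optimal play; Amy is about to move from it and so loses — Brad wins.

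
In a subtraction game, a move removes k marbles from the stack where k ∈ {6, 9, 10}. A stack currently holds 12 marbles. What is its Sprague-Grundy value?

Compute g(0), g(1), … for moves {6, 9, 10}:
k:     0  1  2  3  4  5  6  7  8  9 10 11 12
g(k):  0  0  0  0  0  0  1  1  1  1  1  1  2
So g(12) = 2.

2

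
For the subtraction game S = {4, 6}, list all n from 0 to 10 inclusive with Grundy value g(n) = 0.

0, 1, 2, 3, 10

Compute g(0), g(1), … for moves {4, 6}:
k:     0  1  2  3  4  5  6  7  8  9 10
g(k):  0  0  0  0  1  1  1  1  2  2  0
The P-positions (g = 0) in 0..10 are 0, 1, 2, 3, 10.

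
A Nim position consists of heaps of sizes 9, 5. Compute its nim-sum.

Nim-sum: 9 ^ 5 = 12.

12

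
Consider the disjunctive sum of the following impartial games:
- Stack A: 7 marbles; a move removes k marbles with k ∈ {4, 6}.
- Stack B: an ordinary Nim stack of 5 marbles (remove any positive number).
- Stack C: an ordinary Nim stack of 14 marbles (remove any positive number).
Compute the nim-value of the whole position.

Build the Grundy sequence for stack A with g(k) = mex{g(k−s) : s ∈ {4, 6}, s ≤ k}:
k:     0  1  2  3  4  5  6  7
g(k):  0  0  0  0  1  1  1  1
So g(7) = 1.
Stack B is a plain Nim stack of size 5, so its Grundy value is 5.
Stack C is a plain Nim stack of size 14, so its Grundy value is 14.
The value of a disjunctive sum is the nim-sum of the parts.
Combined value = 1 XOR 5 XOR 14 = 10.

10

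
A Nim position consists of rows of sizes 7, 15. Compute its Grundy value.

Nim-sum: 7 ⊕ 15 = 8.

8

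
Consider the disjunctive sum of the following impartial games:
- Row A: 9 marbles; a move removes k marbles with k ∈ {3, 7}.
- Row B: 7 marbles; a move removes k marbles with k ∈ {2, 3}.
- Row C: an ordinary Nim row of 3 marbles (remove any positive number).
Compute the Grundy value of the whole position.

For row A, compute g(0), g(1), … with moves {3, 7}:
k:     0  1  2  3  4  5  6  7  8  9
g(k):  0  0  0  1  1  1  0  2  2  1
So g(9) = 1.
Grundy values for row B (subtraction set {2, 3}):
k:     0  1  2  3  4  5  6  7
g(k):  0  0  1  1  2  0  0  1
So g(7) = 1.
Row C is a plain Nim row of size 3, so its Grundy value is 3.
By the Sprague-Grundy theorem, the Grundy value of a sum of independent games is the XOR of the component values.
Combined value = 1 XOR 1 XOR 3 = 3.

3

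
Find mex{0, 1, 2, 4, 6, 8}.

3

The values 0, 1, 2 are all present; 3 is the first non-negative integer missing from the set.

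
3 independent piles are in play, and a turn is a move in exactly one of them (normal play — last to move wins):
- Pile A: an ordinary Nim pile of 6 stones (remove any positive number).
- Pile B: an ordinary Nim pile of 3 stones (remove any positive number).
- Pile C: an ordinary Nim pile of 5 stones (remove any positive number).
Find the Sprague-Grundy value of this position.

0

Pile A is a plain Nim pile of size 6, so its Grundy value is 6.
Pile B is a plain Nim pile of size 3, so its Grundy value is 3.
Pile C is a plain Nim pile of size 5, so its Grundy value is 5.
By the Sprague-Grundy theorem, the Grundy value of a sum of independent games is the XOR of the component values.
Combined value = 6 XOR 3 XOR 5 = 0.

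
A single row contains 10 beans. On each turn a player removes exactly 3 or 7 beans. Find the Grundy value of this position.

Compute g(0), g(1), … for moves {3, 7}:
k:     0  1  2  3  4  5  6  7  8  9 10
g(k):  0  0  0  1  1  1  0  2  2  1  0
So g(10) = 0.

0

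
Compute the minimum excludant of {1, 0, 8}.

The values 0, 1 are all present; 2 is the first non-negative integer missing from the set.

2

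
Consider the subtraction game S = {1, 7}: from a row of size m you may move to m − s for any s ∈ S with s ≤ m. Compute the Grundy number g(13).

1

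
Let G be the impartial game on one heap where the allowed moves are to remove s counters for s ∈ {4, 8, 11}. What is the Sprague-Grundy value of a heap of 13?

3

Grundy values for subtraction set {4, 8, 11}:
k:     0  1  2  3  4  5  6  7  8  9 10 11 12 13
g(k):  0  0  0  0  1  1  1  1  2  2  2  2  3  3
So g(13) = 3.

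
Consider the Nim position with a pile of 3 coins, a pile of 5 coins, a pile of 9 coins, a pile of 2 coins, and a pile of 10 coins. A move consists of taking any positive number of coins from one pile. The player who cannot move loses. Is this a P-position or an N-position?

Nim-sum: 3 XOR 5 XOR 9 XOR 2 XOR 10 = 7.
The nim-sum is 7 ≠ 0, so this is an N-position: the player to move can win.

N-position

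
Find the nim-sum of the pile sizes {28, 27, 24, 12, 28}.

Nim-sum: 28 ⊕ 27 ⊕ 24 ⊕ 12 ⊕ 28 = 15.

15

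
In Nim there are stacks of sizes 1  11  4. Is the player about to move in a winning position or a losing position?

Winning position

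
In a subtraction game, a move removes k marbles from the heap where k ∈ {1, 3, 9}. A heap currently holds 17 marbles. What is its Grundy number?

1

Compute g(0), g(1), … for moves {1, 3, 9}:
k:     0  1  2  3  4  5  6  7  8  9 10 11 12 13 14 15 16 17
g(k):  0  1  0  1  0  1  0  1  0  1  0  1  0  1  0  1  0  1
So g(17) = 1.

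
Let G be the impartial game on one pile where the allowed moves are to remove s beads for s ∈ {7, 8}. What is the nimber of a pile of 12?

1

Build the Grundy sequence with g(k) = mex{g(k−s) : s ∈ {7, 8}, s ≤ k}:
k:     0  1  2  3  4  5  6  7  8  9 10 11 12
g(k):  0  0  0  0  0  0  0  1  1  1  1  1  1
So g(12) = 1.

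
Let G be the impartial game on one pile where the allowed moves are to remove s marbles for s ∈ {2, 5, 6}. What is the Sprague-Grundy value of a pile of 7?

Compute g(0), g(1), … for moves {2, 5, 6}:
g(0) = mex{} = 0
g(1) = mex{} = 0
g(2) = mex{0} = 1
g(3) = mex{0} = 1
g(4) = mex{1} = 0
g(5) = mex{0,1} = 2
g(6) = mex{0} = 1
g(7) = mex{0,1,2} = 3
So g(7) = 3.

3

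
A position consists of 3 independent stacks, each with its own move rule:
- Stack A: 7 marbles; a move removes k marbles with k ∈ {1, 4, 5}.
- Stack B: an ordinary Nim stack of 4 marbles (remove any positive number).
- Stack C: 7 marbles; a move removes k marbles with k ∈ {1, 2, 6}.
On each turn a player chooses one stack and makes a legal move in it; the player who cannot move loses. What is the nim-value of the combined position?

For stack A, compute g(0), g(1), … with moves {1, 4, 5}:
g(0) = mex{} = 0
g(1) = mex{0} = 1
g(2) = mex{1} = 0
g(3) = mex{0} = 1
g(4) = mex{0,1} = 2
g(5) = mex{0,1,2} = 3
g(6) = mex{0,1,3} = 2
g(7) = mex{0,1,2} = 3
So g(7) = 3.
Stack B is a plain Nim stack of size 4, so its Grundy value is 4.
Grundy values for stack C (subtraction set {1, 2, 6}):
k:     0  1  2  3  4  5  6  7
g(k):  0  1  2  0  1  2  3  0
So g(7) = 0.
The value of a disjunctive sum is the nim-sum of the parts.
Combined value = 3 XOR 4 XOR 0 = 7.

7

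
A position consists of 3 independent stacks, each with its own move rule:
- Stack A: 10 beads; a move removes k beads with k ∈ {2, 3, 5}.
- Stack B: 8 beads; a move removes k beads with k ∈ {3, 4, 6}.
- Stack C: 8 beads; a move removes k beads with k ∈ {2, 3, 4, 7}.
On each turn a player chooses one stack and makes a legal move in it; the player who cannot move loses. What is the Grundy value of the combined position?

For stack A, compute g(0), g(1), … with moves {2, 3, 5}:
k:     0  1  2  3  4  5  6  7  8  9 10
g(k):  0  0  1  1  2  2  3  0  0  1  1
So g(10) = 1.
Grundy values for stack B (subtraction set {3, 4, 6}):
k:     0  1  2  3  4  5  6  7  8
g(k):  0  0  0  1  1  1  2  2  2
So g(8) = 2.
For stack C, compute g(0), g(1), … with moves {2, 3, 4, 7}:
g(0) = mex{} = 0
g(1) = mex{} = 0
g(2) = mex{0} = 1
g(3) = mex{0} = 1
g(4) = mex{0,1} = 2
g(5) = mex{0,1} = 2
g(6) = mex{1,2} = 0
g(7) = mex{0,1,2} = 3
g(8) = mex{0,2} = 1
So g(8) = 1.
The value of a disjunctive sum is the nim-sum of the parts.
Combined value = 1 XOR 2 XOR 1 = 2.

2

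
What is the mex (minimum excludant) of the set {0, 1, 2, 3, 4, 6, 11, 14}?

5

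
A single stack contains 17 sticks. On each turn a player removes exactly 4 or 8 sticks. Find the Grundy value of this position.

Grundy values for subtraction set {4, 8}:
k:     0  1  2  3  4  5  6  7  8  9 10 11 12 13 14 15 16 17
g(k):  0  0  0  0  1  1  1  1  2  2  2  2  0  0  0  0  1  1
So g(17) = 1.

1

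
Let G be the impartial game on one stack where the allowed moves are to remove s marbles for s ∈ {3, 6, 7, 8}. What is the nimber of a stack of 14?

1

Grundy values for subtraction set {3, 6, 7, 8}:
k:     0  1  2  3  4  5  6  7  8  9 10 11 12 13 14
g(k):  0  0  0  1  1  1  2  2  2  3  3  0  0  0  1
So g(14) = 1.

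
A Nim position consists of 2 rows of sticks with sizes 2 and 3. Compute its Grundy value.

Nim-sum: 2 ⊕ 3 = 1.

1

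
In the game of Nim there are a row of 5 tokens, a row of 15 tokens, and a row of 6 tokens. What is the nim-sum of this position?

12

Compute the nim-sum pairwise:
5 ^ 15 = 10
10 ^ 6 = 12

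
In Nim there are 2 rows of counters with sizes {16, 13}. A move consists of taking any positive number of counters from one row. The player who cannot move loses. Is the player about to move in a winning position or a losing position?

Compute the nim-sum pairwise:
16 ⊕ 13 = 29
The nim-sum is 29 ≠ 0, so this is an N-position: the player to move can win.

Winning position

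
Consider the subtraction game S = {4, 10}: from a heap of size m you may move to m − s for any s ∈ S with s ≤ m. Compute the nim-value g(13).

Grundy values for subtraction set {4, 10}:
g(0) = mex{} = 0
g(1) = mex{} = 0
g(2) = mex{} = 0
g(3) = mex{} = 0
g(4) = mex{0} = 1
g(5) = mex{0} = 1
g(6) = mex{0} = 1
g(7) = mex{0} = 1
g(8) = mex{1} = 0
g(9) = mex{1} = 0
g(10) = mex{0,1} = 2
g(11) = mex{0,1} = 2
g(12) = mex{0} = 1
g(13) = mex{0} = 1
So g(13) = 1.

1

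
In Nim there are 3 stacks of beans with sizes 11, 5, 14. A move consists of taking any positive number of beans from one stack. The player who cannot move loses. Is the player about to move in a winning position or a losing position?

Losing position

Compute the nim-sum pairwise:
11 ^ 5 = 14
14 ^ 14 = 0
The nim-sum is 0, so this is a P-position: the player to move is in a losing position under optimal play.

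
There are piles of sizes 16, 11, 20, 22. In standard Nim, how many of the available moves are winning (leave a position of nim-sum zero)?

3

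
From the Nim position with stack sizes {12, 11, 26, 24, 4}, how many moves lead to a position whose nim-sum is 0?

1

Nim-sum: 12 XOR 11 XOR 26 XOR 24 XOR 4 = 1.
The overall nim-sum is X = 1. A stack of size p has a winning move iff p XOR X < p (reduce it to p XOR X).
  12: 12 XOR 1 = 13 ≥ 12 — no move.
  11: 11 XOR 1 = 10 < 11 — winning move (to 10).
  26: 26 XOR 1 = 27 ≥ 26 — no move.
  24: 24 XOR 1 = 25 ≥ 24 — no move.
  4: 4 XOR 1 = 5 ≥ 4 — no move.
That gives 1 winning move.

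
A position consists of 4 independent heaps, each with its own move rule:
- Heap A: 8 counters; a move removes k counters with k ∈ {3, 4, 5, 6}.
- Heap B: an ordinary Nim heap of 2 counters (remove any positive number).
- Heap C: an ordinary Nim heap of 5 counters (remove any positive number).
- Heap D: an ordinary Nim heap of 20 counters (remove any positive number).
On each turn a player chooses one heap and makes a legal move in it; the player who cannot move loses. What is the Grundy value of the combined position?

17

Build the Grundy sequence for heap A with g(k) = mex{g(k−s) : s ∈ {3, 4, 5, 6}, s ≤ k}:
k:     0  1  2  3  4  5  6  7  8
g(k):  0  0  0  1  1  1  2  2  2
So g(8) = 2.
Heap B is a plain Nim heap of size 2, so its Grundy value is 2.
Heap C is a plain Nim heap of size 5, so its Grundy value is 5.
Heap D is a plain Nim heap of size 20, so its Grundy value is 20.
By the Sprague-Grundy theorem, the Grundy value of a sum of independent games is the XOR of the component values.
Combined value = 2 XOR 2 XOR 5 XOR 20 = 17.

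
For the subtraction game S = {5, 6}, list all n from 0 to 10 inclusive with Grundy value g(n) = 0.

0, 1, 2, 3, 4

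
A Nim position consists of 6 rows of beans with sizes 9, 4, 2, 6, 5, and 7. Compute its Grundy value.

11

Bitwise XOR of the heap sizes:
  1001  (9)
  0100  (4)
  0010  (2)
  0110  (6)
  0101  (5)
  0111  (7)
  ----
  1011  (11)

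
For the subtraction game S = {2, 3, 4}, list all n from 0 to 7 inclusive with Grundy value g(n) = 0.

0, 1, 6, 7

Grundy values for subtraction set {2, 3, 4}:
g(0) = mex{} = 0
g(1) = mex{} = 0
g(2) = mex{0} = 1
g(3) = mex{0} = 1
g(4) = mex{0,1} = 2
g(5) = mex{0,1} = 2
g(6) = mex{1,2} = 0
g(7) = mex{1,2} = 0
The P-positions (g = 0) in 0..7 are 0, 1, 6, 7.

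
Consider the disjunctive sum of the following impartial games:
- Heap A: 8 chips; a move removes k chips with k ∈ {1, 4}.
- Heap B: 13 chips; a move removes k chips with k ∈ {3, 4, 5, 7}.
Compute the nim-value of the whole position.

Grundy values for heap A (subtraction set {1, 4}):
k:     0  1  2  3  4  5  6  7  8
g(k):  0  1  0  1  2  0  1  0  1
So g(8) = 1.
Grundy values for heap B (subtraction set {3, 4, 5, 7}):
k:     0  1  2  3  4  5  6  7  8  9 10 11 12 13
g(k):  0  0  0  1  1  1  2  2  2  3  0  0  0  1
So g(13) = 1.
The value of a disjunctive sum is the nim-sum of the parts.
Combined value = 1 XOR 1 = 0.

0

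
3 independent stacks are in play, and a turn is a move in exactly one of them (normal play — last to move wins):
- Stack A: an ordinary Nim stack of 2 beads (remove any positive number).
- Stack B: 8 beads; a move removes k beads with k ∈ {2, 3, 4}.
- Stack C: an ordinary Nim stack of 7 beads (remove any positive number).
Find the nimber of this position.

Stack A is a plain Nim stack of size 2, so its Grundy value is 2.
Grundy values for stack B (subtraction set {2, 3, 4}):
g(0) = mex{} = 0
g(1) = mex{} = 0
g(2) = mex{0} = 1
g(3) = mex{0} = 1
g(4) = mex{0,1} = 2
g(5) = mex{0,1} = 2
g(6) = mex{1,2} = 0
g(7) = mex{1,2} = 0
g(8) = mex{0,2} = 1
So g(8) = 1.
Stack C is a plain Nim stack of size 7, so its Grundy value is 7.
The value of a disjunctive sum is the nim-sum of the parts.
Combined value = 2 ⊕ 1 ⊕ 7 = 4.

4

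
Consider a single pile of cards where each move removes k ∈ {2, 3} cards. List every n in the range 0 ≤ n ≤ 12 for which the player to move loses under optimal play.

Grundy values for subtraction set {2, 3}:
g(0) = mex{} = 0
g(1) = mex{} = 0
g(2) = mex{0} = 1
g(3) = mex{0} = 1
g(4) = mex{0,1} = 2
g(5) = mex{1} = 0
g(6) = mex{1,2} = 0
g(7) = mex{0,2} = 1
g(8) = mex{0} = 1
g(9) = mex{0,1} = 2
g(10) = mex{1} = 0
g(11) = mex{1,2} = 0
g(12) = mex{0,2} = 1
The P-positions (g = 0) in 0..12 are 0, 1, 5, 6, 10, 11.

0, 1, 5, 6, 10, 11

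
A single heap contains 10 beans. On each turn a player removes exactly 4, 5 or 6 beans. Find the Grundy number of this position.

0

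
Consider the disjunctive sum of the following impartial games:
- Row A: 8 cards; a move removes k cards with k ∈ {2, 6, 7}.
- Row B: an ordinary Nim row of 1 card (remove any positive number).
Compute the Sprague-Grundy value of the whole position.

3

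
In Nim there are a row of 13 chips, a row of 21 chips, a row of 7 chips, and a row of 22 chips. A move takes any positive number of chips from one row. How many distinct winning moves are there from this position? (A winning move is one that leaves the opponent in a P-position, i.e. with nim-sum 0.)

1

Nim-sum: 13 ⊕ 21 ⊕ 7 ⊕ 22 = 9.
The overall nim-sum is X = 9. A row of size p has a winning move iff p XOR X < p (reduce it to p XOR X).
  13: 13 XOR 9 = 4 < 13 — winning move (to 4).
  21: 21 XOR 9 = 28 ≥ 21 — no move.
  7: 7 XOR 9 = 14 ≥ 7 — no move.
  22: 22 XOR 9 = 31 ≥ 22 — no move.
That gives 1 winning move.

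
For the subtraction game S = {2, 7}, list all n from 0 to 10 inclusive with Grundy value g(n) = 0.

0, 1, 4, 5, 9, 10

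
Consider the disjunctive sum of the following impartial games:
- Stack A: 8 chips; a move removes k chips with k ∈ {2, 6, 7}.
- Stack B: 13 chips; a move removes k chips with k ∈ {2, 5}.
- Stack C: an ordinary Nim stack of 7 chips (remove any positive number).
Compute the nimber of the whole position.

4

For stack A, compute g(0), g(1), … with moves {2, 6, 7}:
k:     0  1  2  3  4  5  6  7  8
g(k):  0  0  1  1  0  0  1  1  2
So g(8) = 2.
Grundy values for stack B (subtraction set {2, 5}):
g(0) = mex{} = 0
g(1) = mex{} = 0
g(2) = mex{0} = 1
g(3) = mex{0} = 1
g(4) = mex{1} = 0
g(5) = mex{0,1} = 2
g(6) = mex{0} = 1
g(7) = mex{1,2} = 0
g(8) = mex{1} = 0
g(9) = mex{0} = 1
g(10) = mex{0,2} = 1
g(11) = mex{1} = 0
g(12) = mex{0,1} = 2
g(13) = mex{0} = 1
So g(13) = 1.
Stack C is a plain Nim stack of size 7, so its Grundy value is 7.
By the Sprague-Grundy theorem, the Grundy value of a sum of independent games is the XOR of the component values.
Combined value = 2 ⊕ 1 ⊕ 7 = 4.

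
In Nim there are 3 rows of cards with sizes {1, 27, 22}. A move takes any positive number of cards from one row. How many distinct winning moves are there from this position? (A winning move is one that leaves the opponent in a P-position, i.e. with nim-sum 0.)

Compute the nim-sum pairwise:
1 ⊕ 27 = 26
26 ⊕ 22 = 12
The overall nim-sum is X = 12. A row of size p has a winning move iff p XOR X < p (reduce it to p XOR X).
  1: 1 XOR 12 = 13 ≥ 1 — no move.
  27: 27 XOR 12 = 23 < 27 — winning move (to 23).
  22: 22 XOR 12 = 26 ≥ 22 — no move.
That gives 1 winning move.

1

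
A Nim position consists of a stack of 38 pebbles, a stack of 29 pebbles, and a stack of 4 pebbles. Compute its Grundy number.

63

Bitwise XOR of the heap sizes:
  100110  (38)
  011101  (29)
  000100  (4)
  ------
  111111  (63)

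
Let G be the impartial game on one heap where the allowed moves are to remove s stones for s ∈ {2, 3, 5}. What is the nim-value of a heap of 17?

1

Build the Grundy sequence with g(k) = mex{g(k−s) : s ∈ {2, 3, 5}, s ≤ k}:
k:     0  1  2  3  4  5  6  7  8  9 10 11 12 13 14 15 16 17
g(k):  0  0  1  1  2  2  3  0  0  1  1  2  2  3  0  0  1  1
So g(17) = 1.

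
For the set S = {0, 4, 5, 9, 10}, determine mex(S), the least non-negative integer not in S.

1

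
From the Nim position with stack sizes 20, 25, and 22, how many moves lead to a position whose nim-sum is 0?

3

Compute the nim-sum pairwise:
20 ⊕ 25 = 13
13 ⊕ 22 = 27
The overall nim-sum is X = 27. A stack of size p has a winning move iff p XOR X < p (reduce it to p XOR X).
  20: 20 XOR 27 = 15 < 20 — winning move (to 15).
  25: 25 XOR 27 = 2 < 25 — winning move (to 2).
  22: 22 XOR 27 = 13 < 22 — winning move (to 13).
That gives 3 winning moves.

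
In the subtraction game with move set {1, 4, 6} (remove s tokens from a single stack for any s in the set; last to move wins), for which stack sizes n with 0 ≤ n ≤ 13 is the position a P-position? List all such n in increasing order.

0, 2, 5, 7, 10, 12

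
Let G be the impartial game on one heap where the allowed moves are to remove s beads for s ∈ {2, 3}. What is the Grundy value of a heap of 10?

Grundy values for subtraction set {2, 3}:
g(0) = mex{} = 0
g(1) = mex{} = 0
g(2) = mex{0} = 1
g(3) = mex{0} = 1
g(4) = mex{0,1} = 2
g(5) = mex{1} = 0
g(6) = mex{1,2} = 0
g(7) = mex{0,2} = 1
g(8) = mex{0} = 1
g(9) = mex{0,1} = 2
g(10) = mex{1} = 0
So g(10) = 0.

0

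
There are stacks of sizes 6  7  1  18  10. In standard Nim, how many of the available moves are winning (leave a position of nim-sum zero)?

Write each in binary and XOR column by column:
  00110  (6)
  00111  (7)
  00001  (1)
  10010  (18)
  01010  (10)
  -----
  11000  (24)
The overall nim-sum is X = 24. A stack of size p has a winning move iff p XOR X < p (reduce it to p XOR X).
  6: 6 XOR 24 = 30 ≥ 6 — no move.
  7: 7 XOR 24 = 31 ≥ 7 — no move.
  1: 1 XOR 24 = 25 ≥ 1 — no move.
  18: 18 XOR 24 = 10 < 18 — winning move (to 10).
  10: 10 XOR 24 = 18 ≥ 10 — no move.
That gives 1 winning move.

1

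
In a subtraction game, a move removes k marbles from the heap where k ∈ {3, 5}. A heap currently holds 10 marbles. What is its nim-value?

0

Grundy values for subtraction set {3, 5}:
g(0) = mex{} = 0
g(1) = mex{} = 0
g(2) = mex{} = 0
g(3) = mex{0} = 1
g(4) = mex{0} = 1
g(5) = mex{0} = 1
g(6) = mex{0,1} = 2
g(7) = mex{0,1} = 2
g(8) = mex{1} = 0
g(9) = mex{1,2} = 0
g(10) = mex{1,2} = 0
So g(10) = 0.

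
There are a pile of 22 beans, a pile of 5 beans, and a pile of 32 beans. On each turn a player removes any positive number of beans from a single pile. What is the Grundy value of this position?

51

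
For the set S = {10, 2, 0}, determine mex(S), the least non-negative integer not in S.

1

0 is in the set but 1 is not, so the mex is 1.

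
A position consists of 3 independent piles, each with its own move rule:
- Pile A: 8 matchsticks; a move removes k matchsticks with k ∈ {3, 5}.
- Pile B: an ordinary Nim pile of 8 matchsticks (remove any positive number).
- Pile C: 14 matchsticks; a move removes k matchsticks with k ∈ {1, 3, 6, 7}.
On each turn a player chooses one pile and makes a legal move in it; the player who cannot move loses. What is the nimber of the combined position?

8

For pile A, compute g(0), g(1), … with moves {3, 5}:
g(0) = mex{} = 0
g(1) = mex{} = 0
g(2) = mex{} = 0
g(3) = mex{0} = 1
g(4) = mex{0} = 1
g(5) = mex{0} = 1
g(6) = mex{0,1} = 2
g(7) = mex{0,1} = 2
g(8) = mex{1} = 0
So g(8) = 0.
Pile B is a plain Nim pile of size 8, so its Grundy value is 8.
For pile C, compute g(0), g(1), … with moves {1, 3, 6, 7}:
k:     0  1  2  3  4  5  6  7  8  9 10 11 12 13 14
g(k):  0  1  0  1  0  1  2  3  2  3  2  3  0  1  0
So g(14) = 0.
The value of a disjunctive sum is the nim-sum of the parts.
Combined value = 0 XOR 8 XOR 0 = 8.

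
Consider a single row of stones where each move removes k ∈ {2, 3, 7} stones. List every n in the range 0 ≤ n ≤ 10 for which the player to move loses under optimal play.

Compute g(0), g(1), … for moves {2, 3, 7}:
g(0) = mex{} = 0
g(1) = mex{} = 0
g(2) = mex{0} = 1
g(3) = mex{0} = 1
g(4) = mex{0,1} = 2
g(5) = mex{1} = 0
g(6) = mex{1,2} = 0
g(7) = mex{0,2} = 1
g(8) = mex{0} = 1
g(9) = mex{0,1} = 2
g(10) = mex{1} = 0
The P-positions (g = 0) in 0..10 are 0, 1, 5, 6, 10.

0, 1, 5, 6, 10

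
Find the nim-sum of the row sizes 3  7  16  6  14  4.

24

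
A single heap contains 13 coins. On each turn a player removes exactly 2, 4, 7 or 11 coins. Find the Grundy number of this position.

2

Build the Grundy sequence with g(k) = mex{g(k−s) : s ∈ {2, 4, 7, 11}, s ≤ k}:
g(0) = mex{} = 0
g(1) = mex{} = 0
g(2) = mex{0} = 1
g(3) = mex{0} = 1
g(4) = mex{0,1} = 2
g(5) = mex{0,1} = 2
g(6) = mex{1,2} = 0
g(7) = mex{0,1,2} = 3
g(8) = mex{0,2} = 1
g(9) = mex{1,2,3} = 0
g(10) = mex{0,1} = 2
g(11) = mex{0,2,3} = 1
g(12) = mex{0,1,2} = 3
g(13) = mex{0,1} = 2
So g(13) = 2.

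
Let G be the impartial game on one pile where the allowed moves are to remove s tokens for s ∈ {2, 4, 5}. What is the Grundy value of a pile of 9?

1

Grundy values for subtraction set {2, 4, 5}:
g(0) = mex{} = 0
g(1) = mex{} = 0
g(2) = mex{0} = 1
g(3) = mex{0} = 1
g(4) = mex{0,1} = 2
g(5) = mex{0,1} = 2
g(6) = mex{0,1,2} = 3
g(7) = mex{1,2} = 0
g(8) = mex{1,2,3} = 0
g(9) = mex{0,2} = 1
So g(9) = 1.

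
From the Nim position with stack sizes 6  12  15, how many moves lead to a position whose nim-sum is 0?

3

Nim-sum: 6 ⊕ 12 ⊕ 15 = 5.
The overall nim-sum is X = 5. A stack of size p has a winning move iff p XOR X < p (reduce it to p XOR X).
  6: 6 XOR 5 = 3 < 6 — winning move (to 3).
  12: 12 XOR 5 = 9 < 12 — winning move (to 9).
  15: 15 XOR 5 = 10 < 15 — winning move (to 10).
That gives 3 winning moves.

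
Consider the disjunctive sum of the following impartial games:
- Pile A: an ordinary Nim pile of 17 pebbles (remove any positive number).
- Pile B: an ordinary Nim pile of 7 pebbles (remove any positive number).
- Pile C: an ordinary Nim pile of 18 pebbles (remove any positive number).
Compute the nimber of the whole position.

4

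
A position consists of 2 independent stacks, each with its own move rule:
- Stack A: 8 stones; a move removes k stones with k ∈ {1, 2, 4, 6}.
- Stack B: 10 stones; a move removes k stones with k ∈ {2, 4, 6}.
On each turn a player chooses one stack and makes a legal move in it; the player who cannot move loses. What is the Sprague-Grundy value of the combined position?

1

For stack A, compute g(0), g(1), … with moves {1, 2, 4, 6}:
g(0) = mex{} = 0
g(1) = mex{0} = 1
g(2) = mex{0,1} = 2
g(3) = mex{1,2} = 0
g(4) = mex{0,2} = 1
g(5) = mex{0,1} = 2
g(6) = mex{0,1,2} = 3
g(7) = mex{0,1,2,3} = 4
g(8) = mex{1,2,3,4} = 0
So g(8) = 0.
Build the Grundy sequence for stack B with g(k) = mex{g(k−s) : s ∈ {2, 4, 6}, s ≤ k}:
k:     0  1  2  3  4  5  6  7  8  9 10
g(k):  0  0  1  1  2  2  3  3  0  0  1
So g(10) = 1.
By the Sprague-Grundy theorem, the Grundy value of a sum of independent games is the XOR of the component values.
Combined value = 0 XOR 1 = 1.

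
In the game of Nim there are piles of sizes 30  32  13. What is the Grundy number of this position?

51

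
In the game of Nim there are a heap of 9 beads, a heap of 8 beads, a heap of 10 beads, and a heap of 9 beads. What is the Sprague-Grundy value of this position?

2

Nim-sum: 9 ^ 8 ^ 10 ^ 9 = 2.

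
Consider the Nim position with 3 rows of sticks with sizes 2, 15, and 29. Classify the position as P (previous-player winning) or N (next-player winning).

N-position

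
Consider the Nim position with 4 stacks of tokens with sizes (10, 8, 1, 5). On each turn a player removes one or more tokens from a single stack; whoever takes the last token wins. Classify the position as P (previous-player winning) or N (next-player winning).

N-position

Bitwise XOR of the heap sizes:
  1010  (10)
  1000  (8)
  0001  (1)
  0101  (5)
  ----
  0110  (6)
The nim-sum is 6 ≠ 0, so this is an N-position: the player to move can win.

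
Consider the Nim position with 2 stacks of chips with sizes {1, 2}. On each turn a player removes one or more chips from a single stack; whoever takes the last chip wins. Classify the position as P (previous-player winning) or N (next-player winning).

Compute the nim-sum pairwise:
1 XOR 2 = 3
The nim-sum is 3 ≠ 0, so this is an N-position: the player to move can win.

N-position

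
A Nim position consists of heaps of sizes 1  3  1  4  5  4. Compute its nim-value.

Write each in binary and XOR column by column:
  001  (1)
  011  (3)
  001  (1)
  100  (4)
  101  (5)
  100  (4)
  ---
  110  (6)

6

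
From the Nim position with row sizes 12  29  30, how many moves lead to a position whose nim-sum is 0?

Compute the nim-sum pairwise:
12 ^ 29 = 17
17 ^ 30 = 15
The overall nim-sum is X = 15. A row of size p has a winning move iff p XOR X < p (reduce it to p XOR X).
  12: 12 XOR 15 = 3 < 12 — winning move (to 3).
  29: 29 XOR 15 = 18 < 29 — winning move (to 18).
  30: 30 XOR 15 = 17 < 30 — winning move (to 17).
That gives 3 winning moves.

3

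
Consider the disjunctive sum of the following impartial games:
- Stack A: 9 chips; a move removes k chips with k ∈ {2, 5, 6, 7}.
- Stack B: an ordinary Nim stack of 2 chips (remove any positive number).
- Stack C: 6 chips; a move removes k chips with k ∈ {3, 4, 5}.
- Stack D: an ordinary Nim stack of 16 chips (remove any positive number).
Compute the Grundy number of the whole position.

For stack A, compute g(0), g(1), … with moves {2, 5, 6, 7}:
k:     0  1  2  3  4  5  6  7  8  9
g(k):  0  0  1  1  0  2  1  3  2  2
So g(9) = 2.
Stack B is a plain Nim stack of size 2, so its Grundy value is 2.
Build the Grundy sequence for stack C with g(k) = mex{g(k−s) : s ∈ {3, 4, 5}, s ≤ k}:
g(0) = mex{} = 0
g(1) = mex{} = 0
g(2) = mex{} = 0
g(3) = mex{0} = 1
g(4) = mex{0} = 1
g(5) = mex{0} = 1
g(6) = mex{0,1} = 2
So g(6) = 2.
Stack D is a plain Nim stack of size 16, so its Grundy value is 16.
By the Sprague-Grundy theorem, the Grundy value of a sum of independent games is the XOR of the component values.
Combined value = 2 ⊕ 2 ⊕ 2 ⊕ 16 = 18.

18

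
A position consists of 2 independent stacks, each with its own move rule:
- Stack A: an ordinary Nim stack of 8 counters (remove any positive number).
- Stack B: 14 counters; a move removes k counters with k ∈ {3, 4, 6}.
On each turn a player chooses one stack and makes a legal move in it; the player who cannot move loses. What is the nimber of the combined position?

Stack A is a plain Nim stack of size 8, so its Grundy value is 8.
For stack B, compute g(0), g(1), … with moves {3, 4, 6}:
k:     0  1  2  3  4  5  6  7  8  9 10 11 12 13 14
g(k):  0  0  0  1  1  1  2  2  2  0  0  0  1  1  1
So g(14) = 1.
The value of a disjunctive sum is the nim-sum of the parts.
Combined value = 8 ⊕ 1 = 9.

9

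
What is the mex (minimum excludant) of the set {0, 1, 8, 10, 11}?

The values 0, 1 are all present; 2 is the first non-negative integer missing from the set.

2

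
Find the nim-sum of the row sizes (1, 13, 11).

Nim-sum: 1 ⊕ 13 ⊕ 11 = 7.

7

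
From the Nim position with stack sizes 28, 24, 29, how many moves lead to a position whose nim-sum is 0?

3

Write each in binary and XOR column by column:
  11100  (28)
  11000  (24)
  11101  (29)
  -----
  11001  (25)
The overall nim-sum is X = 25. A stack of size p has a winning move iff p XOR X < p (reduce it to p XOR X).
  28: 28 XOR 25 = 5 < 28 — winning move (to 5).
  24: 24 XOR 25 = 1 < 24 — winning move (to 1).
  29: 29 XOR 25 = 4 < 29 — winning move (to 4).
That gives 3 winning moves.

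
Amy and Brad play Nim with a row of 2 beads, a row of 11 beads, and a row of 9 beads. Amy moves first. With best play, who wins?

In binary:
  0010  (2)
  1011  (11)
  1001  (9)
  ----
  0000  (0)
The nim-sum is 0, so this is a P-position: the player to move is in a losing position under optimal play; Amy is about to move from it and so loses — Brad wins.

Brad wins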